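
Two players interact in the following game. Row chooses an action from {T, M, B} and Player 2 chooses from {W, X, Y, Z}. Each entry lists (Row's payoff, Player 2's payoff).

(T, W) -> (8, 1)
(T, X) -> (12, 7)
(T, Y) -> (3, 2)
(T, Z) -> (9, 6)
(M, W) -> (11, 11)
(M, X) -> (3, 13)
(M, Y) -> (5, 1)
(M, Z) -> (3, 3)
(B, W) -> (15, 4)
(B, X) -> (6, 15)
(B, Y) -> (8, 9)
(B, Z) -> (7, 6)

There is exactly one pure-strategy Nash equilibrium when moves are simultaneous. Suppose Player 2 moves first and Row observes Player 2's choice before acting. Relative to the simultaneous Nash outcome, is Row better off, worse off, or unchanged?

Backward induction with Player 2 moving first.
- W → Row plays B (best of 8, 11, 15); Player 2 gets 4.
- X → Row plays T (best of 12, 3, 6); Player 2 gets 7.
- Y → Row plays B (best of 3, 5, 8); Player 2 gets 9.
- Z → Row plays T (best of 9, 3, 7); Player 2 gets 6.
Maximizing over 4, 7, 9, 6, Player 2 chooses Y. Subgame-perfect outcome: (B, Y) with payoffs (8, 9).
Now find the simultaneous Nash equilibrium.
Row's best replies: W→B; X→T; Y→B; Z→T.
Player 2's best replies: T→X; M→X; B→X.
Only (T, X) has each player best-responding; Nash payoffs (12, 7).
Row earns 8 sequentially versus 12 at the Nash outcome: worse off.

worse off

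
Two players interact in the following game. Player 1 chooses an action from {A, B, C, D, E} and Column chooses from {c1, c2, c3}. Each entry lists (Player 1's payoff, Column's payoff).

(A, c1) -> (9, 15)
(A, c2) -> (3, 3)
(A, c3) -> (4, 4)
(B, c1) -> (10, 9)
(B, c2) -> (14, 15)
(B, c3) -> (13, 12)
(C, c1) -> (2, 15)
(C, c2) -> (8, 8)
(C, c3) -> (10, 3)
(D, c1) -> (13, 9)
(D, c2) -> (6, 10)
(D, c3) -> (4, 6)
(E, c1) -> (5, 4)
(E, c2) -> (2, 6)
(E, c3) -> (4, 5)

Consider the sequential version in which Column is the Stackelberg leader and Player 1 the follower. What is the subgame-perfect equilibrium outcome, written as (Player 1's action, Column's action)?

Player 1 best-responds to each possible Column move:
- c1: Player 1 compares 9, 10, 2, 13, 5 and picks D; Column would get 9.
- c2: Player 1 compares 3, 14, 8, 6, 2 and picks B; Column would get 15.
- c3: Player 1 compares 4, 13, 10, 4, 4 and picks B; Column would get 12.
Maximizing over 9, 15, 12, Column chooses c2. Subgame-perfect outcome: (B, c2) with payoffs (14, 15).

(B, c2)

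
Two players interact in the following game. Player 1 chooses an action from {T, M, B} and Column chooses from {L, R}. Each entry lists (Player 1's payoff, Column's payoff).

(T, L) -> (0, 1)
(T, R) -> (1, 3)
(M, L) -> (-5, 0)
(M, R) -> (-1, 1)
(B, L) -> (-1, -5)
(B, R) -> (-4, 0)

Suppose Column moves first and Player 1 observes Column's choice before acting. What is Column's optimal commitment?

R

Player 1 best-responds to each possible Column move:
- L: Player 1 compares 0, -5, -1 and picks T; Column would get 1.
- R: Player 1 compares 1, -1, -4 and picks T; Column would get 3.
Column's induced payoffs are 1, 3, so Column commits to R. Subgame-perfect outcome: (T, R) with payoffs (1, 3).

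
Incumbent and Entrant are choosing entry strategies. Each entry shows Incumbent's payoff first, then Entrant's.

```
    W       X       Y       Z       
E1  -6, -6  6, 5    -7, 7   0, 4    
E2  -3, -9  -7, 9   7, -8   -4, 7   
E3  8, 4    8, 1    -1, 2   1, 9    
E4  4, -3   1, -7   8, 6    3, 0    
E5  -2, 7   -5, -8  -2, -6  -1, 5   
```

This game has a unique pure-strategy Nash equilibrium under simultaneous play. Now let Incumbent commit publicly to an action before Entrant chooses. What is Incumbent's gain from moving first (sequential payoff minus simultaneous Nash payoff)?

0

Entrant best-responds to each possible Incumbent move:
- E1: BR = Y, leader payoff -7.
- E2: BR = X, leader payoff -7.
- E3: BR = Z, leader payoff 1.
- E4: BR = Y, leader payoff 8.
- E5: BR = W, leader payoff -2.
Maximizing over -7, -7, 1, 8, -2, Incumbent chooses E4. Subgame-perfect outcome: (E4, Y) with payoffs (8, 6).
Now find the simultaneous Nash equilibrium.
Incumbent's best replies: W→E3; X→E3; Y→E4; Z→E4.
Entrant's best replies: E1→Y; E2→X; E3→Z; E4→Y; E5→W.
Only (E4, Y) has each player best-responding; Nash payoffs (8, 6).
Incumbent's commitment gain: 8 − 8 = 0.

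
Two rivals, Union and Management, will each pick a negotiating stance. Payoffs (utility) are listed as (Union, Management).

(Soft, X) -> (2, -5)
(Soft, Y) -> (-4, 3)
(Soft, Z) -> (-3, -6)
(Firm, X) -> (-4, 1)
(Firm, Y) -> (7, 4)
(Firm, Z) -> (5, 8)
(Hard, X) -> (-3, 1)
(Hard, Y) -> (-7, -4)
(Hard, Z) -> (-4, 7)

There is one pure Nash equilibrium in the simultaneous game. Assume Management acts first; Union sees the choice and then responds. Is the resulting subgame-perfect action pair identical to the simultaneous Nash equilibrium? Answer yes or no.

yes

Work backward from Union's decision.
- X: BR = Soft, leader payoff -5.
- Y: BR = Firm, leader payoff 4.
- Z: BR = Firm, leader payoff 8.
Maximizing over -5, 4, 8, Management chooses Z. Subgame-perfect outcome: (Firm, Z) with payoffs (5, 8).
Under simultaneous play:
Union's best replies: X→Soft; Y→Firm; Z→Firm.
Management's best replies: Soft→Y; Firm→Z; Hard→Z.
The unique mutual best reply is (Firm, Z), giving (5, 8).
Sequential outcome (Firm, Z) coincides with the Nash profile (Firm, Z).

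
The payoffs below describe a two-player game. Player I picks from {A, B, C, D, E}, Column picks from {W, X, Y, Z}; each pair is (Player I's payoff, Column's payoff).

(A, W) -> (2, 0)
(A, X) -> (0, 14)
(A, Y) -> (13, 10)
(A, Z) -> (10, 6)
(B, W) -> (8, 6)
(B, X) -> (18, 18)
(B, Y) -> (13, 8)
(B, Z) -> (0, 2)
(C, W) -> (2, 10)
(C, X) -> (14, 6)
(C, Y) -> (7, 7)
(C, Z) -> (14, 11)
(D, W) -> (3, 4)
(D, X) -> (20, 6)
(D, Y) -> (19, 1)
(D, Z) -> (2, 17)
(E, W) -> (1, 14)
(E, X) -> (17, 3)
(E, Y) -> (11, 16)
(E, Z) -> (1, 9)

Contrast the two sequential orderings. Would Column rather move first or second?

If Player I leads: Column's best replies are A→X, B→X, C→Z, D→Z, E→Y; Player I's induced payoffs 0, 18, 14, 2, 11; outcome (B, X), payoffs (18, 18).
If Column leads: Player I's best replies are W→B, X→D, Y→D, Z→C; Column's induced payoffs 6, 6, 1, 11; outcome (C, Z), payoffs (14, 11).
Column gets 11 moving first and 18 moving second, so Column prefers to move second.

second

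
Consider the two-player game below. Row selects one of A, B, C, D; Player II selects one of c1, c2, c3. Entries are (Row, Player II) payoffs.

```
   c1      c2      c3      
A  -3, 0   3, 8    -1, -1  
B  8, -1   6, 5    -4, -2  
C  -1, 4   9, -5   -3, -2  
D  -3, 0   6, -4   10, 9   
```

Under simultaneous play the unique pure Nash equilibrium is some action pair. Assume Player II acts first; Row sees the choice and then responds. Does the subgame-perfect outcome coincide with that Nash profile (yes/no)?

yes

Work backward from Row's decision.
- c1: Row compares -3, 8, -1, -3 and picks B; Player II would get -1.
- c2: Row compares 3, 6, 9, 6 and picks C; Player II would get -5.
- c3: Row compares -1, -4, -3, 10 and picks D; Player II would get 9.
Player II's induced payoffs are -1, -5, 9, so Player II commits to c3. Subgame-perfect outcome: (D, c3) with payoffs (10, 9).
Under simultaneous play:
Row's best replies: c1→B; c2→C; c3→D.
Player II's best replies: A→c2; B→c2; C→c1; D→c3.
The unique mutual best reply is (D, c3), giving (10, 9).
Sequential outcome (D, c3) coincides with the Nash profile (D, c3).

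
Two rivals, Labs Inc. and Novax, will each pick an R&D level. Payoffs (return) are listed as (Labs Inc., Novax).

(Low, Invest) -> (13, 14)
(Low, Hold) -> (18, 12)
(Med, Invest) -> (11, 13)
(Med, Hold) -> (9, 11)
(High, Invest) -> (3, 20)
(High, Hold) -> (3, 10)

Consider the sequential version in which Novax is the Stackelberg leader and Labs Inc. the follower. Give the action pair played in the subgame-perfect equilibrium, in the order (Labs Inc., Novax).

(Low, Invest)

Solve by backward induction (Novax leads).
- Invest → Labs Inc. plays Low (best of 13, 11, 3); Novax gets 14.
- Hold → Labs Inc. plays Low (best of 18, 9, 3); Novax gets 12.
Maximizing over 14, 12, Novax chooses Invest. Subgame-perfect outcome: (Low, Invest) with payoffs (13, 14).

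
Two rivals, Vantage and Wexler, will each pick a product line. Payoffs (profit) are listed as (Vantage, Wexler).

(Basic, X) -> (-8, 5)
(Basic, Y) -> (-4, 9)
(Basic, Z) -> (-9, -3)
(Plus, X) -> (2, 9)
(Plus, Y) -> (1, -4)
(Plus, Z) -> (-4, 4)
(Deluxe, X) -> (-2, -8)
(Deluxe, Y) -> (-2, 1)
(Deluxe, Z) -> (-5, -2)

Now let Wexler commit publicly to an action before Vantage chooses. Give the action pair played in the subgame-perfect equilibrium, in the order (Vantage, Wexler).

(Plus, X)

Solve by backward induction (Wexler leads).
- X → Vantage plays Plus (best of -8, 2, -2); Wexler gets 9.
- Y → Vantage plays Plus (best of -4, 1, -2); Wexler gets -4.
- Z → Vantage plays Plus (best of -9, -4, -5); Wexler gets 4.
Wexler's induced payoffs are 9, -4, 4, so Wexler commits to X. Subgame-perfect outcome: (Plus, X) with payoffs (2, 9).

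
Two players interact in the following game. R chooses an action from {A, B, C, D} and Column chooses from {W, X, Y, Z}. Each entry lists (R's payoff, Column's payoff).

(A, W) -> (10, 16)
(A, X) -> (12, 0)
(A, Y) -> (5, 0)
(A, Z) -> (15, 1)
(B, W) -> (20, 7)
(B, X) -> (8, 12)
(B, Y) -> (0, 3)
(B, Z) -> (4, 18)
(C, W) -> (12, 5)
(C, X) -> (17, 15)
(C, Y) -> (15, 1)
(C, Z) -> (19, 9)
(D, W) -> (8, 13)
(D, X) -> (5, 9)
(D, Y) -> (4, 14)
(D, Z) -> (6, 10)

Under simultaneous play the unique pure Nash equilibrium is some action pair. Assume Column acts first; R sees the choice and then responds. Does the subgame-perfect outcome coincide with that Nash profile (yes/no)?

Backward induction with Column moving first.
- W → R plays B (best of 10, 20, 12, 8); Column gets 7.
- X → R plays C (best of 12, 8, 17, 5); Column gets 15.
- Y → R plays C (best of 5, 0, 15, 4); Column gets 1.
- Z → R plays C (best of 15, 4, 19, 6); Column gets 9.
Maximizing over 7, 15, 1, 9, Column chooses X. Subgame-perfect outcome: (C, X) with payoffs (17, 15).
Under simultaneous play:
R's best replies: W→B; X→C; Y→C; Z→C.
Column's best replies: A→W; B→Z; C→X; D→Y.
The unique mutual best reply is (C, X), giving (17, 15).
Sequential outcome (C, X) coincides with the Nash profile (C, X).

yes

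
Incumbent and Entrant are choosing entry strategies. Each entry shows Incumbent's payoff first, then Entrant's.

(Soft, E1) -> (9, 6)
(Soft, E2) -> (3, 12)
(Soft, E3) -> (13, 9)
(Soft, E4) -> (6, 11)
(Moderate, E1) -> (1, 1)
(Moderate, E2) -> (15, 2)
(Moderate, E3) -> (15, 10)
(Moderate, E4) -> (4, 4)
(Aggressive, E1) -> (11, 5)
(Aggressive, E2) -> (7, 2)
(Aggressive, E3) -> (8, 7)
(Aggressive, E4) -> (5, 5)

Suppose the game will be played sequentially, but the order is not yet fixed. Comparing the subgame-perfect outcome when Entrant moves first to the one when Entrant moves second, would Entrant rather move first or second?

If Incumbent leads: Entrant's best replies are Soft→E2, Moderate→E3, Aggressive→E3; Incumbent's induced payoffs 3, 15, 8; outcome (Moderate, E3), payoffs (15, 10).
If Entrant leads: Incumbent's best replies are E1→Aggressive, E2→Moderate, E3→Moderate, E4→Soft; Entrant's induced payoffs 5, 2, 10, 11; outcome (Soft, E4), payoffs (6, 11).
Entrant gets 11 moving first and 10 moving second, so Entrant prefers to move first.

first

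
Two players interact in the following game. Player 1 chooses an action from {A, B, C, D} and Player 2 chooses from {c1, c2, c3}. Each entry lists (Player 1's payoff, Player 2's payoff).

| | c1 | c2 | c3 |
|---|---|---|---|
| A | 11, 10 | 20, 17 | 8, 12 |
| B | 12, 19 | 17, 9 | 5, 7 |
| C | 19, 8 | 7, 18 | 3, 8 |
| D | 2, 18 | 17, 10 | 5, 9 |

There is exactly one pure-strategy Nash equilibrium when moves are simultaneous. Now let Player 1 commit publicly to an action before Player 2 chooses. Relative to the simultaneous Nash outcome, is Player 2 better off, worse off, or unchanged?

unchanged

Work backward from Player 2's decision.
- A: BR = c2, leader payoff 20.
- B: BR = c1, leader payoff 12.
- C: BR = c2, leader payoff 7.
- D: BR = c1, leader payoff 2.
Maximizing over 20, 12, 7, 2, Player 1 chooses A. Subgame-perfect outcome: (A, c2) with payoffs (20, 17).
For the simultaneous game, intersect best replies.
Player 1's best replies: c1→C; c2→A; c3→A.
Player 2's best replies: A→c2; B→c1; C→c2; D→c1.
The unique mutual best reply is (A, c2), giving (20, 17).
Player 2 earns 17 sequentially versus 17 at the Nash outcome: unchanged.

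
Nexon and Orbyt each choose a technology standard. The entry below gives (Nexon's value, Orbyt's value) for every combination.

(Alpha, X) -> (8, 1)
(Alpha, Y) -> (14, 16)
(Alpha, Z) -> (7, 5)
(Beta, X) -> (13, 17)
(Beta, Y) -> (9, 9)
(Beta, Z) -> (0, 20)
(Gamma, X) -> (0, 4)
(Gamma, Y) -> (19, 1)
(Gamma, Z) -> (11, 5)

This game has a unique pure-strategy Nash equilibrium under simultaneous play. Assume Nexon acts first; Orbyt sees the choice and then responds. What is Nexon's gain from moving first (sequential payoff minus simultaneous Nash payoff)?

Work backward from Orbyt's decision.
- Alpha: BR = Y, leader payoff 14.
- Beta: BR = Z, leader payoff 0.
- Gamma: BR = Z, leader payoff 11.
Among 14, 0, 11, the best is 14 at Alpha. Subgame-perfect outcome: (Alpha, Y) with payoffs (14, 16).
Now find the simultaneous Nash equilibrium.
Nexon's best replies: X→Beta; Y→Gamma; Z→Gamma.
Orbyt's best replies: Alpha→Y; Beta→Z; Gamma→Z.
Only (Gamma, Z) has each player best-responding; Nash payoffs (11, 5).
Nexon's commitment gain: 14 − 11 = 3.

3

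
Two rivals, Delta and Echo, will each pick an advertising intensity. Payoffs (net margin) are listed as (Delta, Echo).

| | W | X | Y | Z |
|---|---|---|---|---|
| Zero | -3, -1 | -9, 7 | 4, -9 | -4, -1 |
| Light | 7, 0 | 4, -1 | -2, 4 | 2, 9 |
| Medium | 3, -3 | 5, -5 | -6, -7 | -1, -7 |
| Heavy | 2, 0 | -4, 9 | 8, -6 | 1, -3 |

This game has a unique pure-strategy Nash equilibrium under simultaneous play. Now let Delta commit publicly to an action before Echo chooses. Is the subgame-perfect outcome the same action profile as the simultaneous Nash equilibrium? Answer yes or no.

no

Echo best-responds to each possible Delta move:
- Zero: BR = X, leader payoff -9.
- Light: BR = Z, leader payoff 2.
- Medium: BR = W, leader payoff 3.
- Heavy: BR = X, leader payoff -4.
Maximizing over -9, 2, 3, -4, Delta chooses Medium. Subgame-perfect outcome: (Medium, W) with payoffs (3, -3).
Now find the simultaneous Nash equilibrium.
Delta's best replies: W→Light; X→Medium; Y→Heavy; Z→Light.
Echo's best replies: Zero→X; Light→Z; Medium→W; Heavy→X.
The unique mutual best reply is (Light, Z), giving (2, 9).
Sequential outcome (Medium, W) differs from the Nash profile (Light, Z).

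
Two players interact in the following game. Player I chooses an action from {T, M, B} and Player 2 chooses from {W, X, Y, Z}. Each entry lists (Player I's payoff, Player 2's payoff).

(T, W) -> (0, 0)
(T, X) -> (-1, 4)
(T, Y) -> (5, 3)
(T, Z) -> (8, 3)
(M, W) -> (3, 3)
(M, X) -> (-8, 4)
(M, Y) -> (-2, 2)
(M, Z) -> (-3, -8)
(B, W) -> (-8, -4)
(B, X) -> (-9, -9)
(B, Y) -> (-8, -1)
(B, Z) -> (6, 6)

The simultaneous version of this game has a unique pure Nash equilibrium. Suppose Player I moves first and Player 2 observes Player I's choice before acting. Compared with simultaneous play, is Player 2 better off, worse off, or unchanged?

Work backward from Player 2's decision.
- T → Player 2 plays X (best of 0, 4, 3, 3); Player I gets -1.
- M → Player 2 plays X (best of 3, 4, 2, -8); Player I gets -8.
- B → Player 2 plays Z (best of -4, -9, -1, 6); Player I gets 6.
Among -1, -8, 6, the best is 6 at B. Subgame-perfect outcome: (B, Z) with payoffs (6, 6).
Under simultaneous play:
Player I's best replies: W→M; X→T; Y→T; Z→T.
Player 2's best replies: T→X; M→X; B→Z.
Only (T, X) has each player best-responding; Nash payoffs (-1, 4).
Player 2 earns 6 sequentially versus 4 at the Nash outcome: better off.

better off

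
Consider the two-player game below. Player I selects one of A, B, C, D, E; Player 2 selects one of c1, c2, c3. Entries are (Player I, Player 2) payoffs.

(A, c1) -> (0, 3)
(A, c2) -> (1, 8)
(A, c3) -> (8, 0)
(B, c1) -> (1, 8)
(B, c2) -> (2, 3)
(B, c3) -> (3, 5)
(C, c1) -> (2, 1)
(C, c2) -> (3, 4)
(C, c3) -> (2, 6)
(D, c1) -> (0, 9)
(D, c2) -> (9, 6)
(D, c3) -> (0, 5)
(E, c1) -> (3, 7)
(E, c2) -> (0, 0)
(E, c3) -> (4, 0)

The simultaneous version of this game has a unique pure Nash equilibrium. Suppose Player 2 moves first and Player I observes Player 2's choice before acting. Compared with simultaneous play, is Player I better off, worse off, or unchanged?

Backward induction with Player 2 moving first.
- c1: Player I compares 0, 1, 2, 0, 3 and picks E; Player 2 would get 7.
- c2: Player I compares 1, 2, 3, 9, 0 and picks D; Player 2 would get 6.
- c3: Player I compares 8, 3, 2, 0, 4 and picks A; Player 2 would get 0.
Player 2's induced payoffs are 7, 6, 0, so Player 2 commits to c1. Subgame-perfect outcome: (E, c1) with payoffs (3, 7).
Under simultaneous play:
Player I's best replies: c1→E; c2→D; c3→A.
Player 2's best replies: A→c2; B→c1; C→c3; D→c1; E→c1.
Only (E, c1) has each player best-responding; Nash payoffs (3, 7).
Player I earns 3 sequentially versus 3 at the Nash outcome: unchanged.

unchanged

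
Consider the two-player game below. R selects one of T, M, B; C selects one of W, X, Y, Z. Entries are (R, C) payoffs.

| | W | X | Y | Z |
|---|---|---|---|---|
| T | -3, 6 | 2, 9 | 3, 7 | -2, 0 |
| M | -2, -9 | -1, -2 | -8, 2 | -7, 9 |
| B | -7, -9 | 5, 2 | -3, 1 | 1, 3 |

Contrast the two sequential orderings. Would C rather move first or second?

If R leads: C's best replies are T→X, M→Z, B→Z; R's induced payoffs 2, -7, 1; outcome (T, X), payoffs (2, 9).
If C leads: R's best replies are W→M, X→B, Y→T, Z→B; C's induced payoffs -9, 2, 7, 3; outcome (T, Y), payoffs (3, 7).
C gets 7 moving first and 9 moving second, so C prefers to move second.

second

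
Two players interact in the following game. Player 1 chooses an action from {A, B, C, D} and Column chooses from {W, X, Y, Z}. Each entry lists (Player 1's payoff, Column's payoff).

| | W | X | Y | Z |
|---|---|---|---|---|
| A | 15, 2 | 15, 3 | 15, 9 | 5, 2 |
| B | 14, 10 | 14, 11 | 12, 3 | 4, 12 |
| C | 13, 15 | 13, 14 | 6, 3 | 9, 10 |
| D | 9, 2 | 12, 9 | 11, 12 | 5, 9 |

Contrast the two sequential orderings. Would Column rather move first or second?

If Player 1 leads: Column's best replies are A→Y, B→Z, C→W, D→Y; Player 1's induced payoffs 15, 4, 13, 11; outcome (A, Y), payoffs (15, 9).
If Column leads: Player 1's best replies are W→A, X→A, Y→A, Z→C; Column's induced payoffs 2, 3, 9, 10; outcome (C, Z), payoffs (9, 10).
Column gets 10 moving first and 9 moving second, so Column prefers to move first.

first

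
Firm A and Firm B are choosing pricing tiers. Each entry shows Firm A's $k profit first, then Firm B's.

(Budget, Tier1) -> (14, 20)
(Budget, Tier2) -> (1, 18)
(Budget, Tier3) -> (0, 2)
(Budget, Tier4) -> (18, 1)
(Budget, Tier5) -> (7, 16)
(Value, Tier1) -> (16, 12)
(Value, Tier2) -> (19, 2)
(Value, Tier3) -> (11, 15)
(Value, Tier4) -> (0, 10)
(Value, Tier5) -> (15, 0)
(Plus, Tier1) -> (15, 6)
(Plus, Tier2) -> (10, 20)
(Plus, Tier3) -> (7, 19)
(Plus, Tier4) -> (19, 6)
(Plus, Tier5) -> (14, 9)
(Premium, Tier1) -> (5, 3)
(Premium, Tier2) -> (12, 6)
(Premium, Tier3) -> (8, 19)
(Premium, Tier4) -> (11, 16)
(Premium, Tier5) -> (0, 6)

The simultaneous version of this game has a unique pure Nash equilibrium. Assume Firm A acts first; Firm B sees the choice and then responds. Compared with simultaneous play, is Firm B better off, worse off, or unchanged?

better off

Solve by backward induction (Firm A leads).
- Budget: BR = Tier1, leader payoff 14.
- Value: BR = Tier3, leader payoff 11.
- Plus: BR = Tier2, leader payoff 10.
- Premium: BR = Tier3, leader payoff 8.
Firm A's induced payoffs are 14, 11, 10, 8, so Firm A commits to Budget. Subgame-perfect outcome: (Budget, Tier1) with payoffs (14, 20).
For the simultaneous game, intersect best replies.
Firm A's best replies: Tier1→Value; Tier2→Value; Tier3→Value; Tier4→Plus; Tier5→Value.
Firm B's best replies: Budget→Tier1; Value→Tier3; Plus→Tier2; Premium→Tier3.
The unique mutual best reply is (Value, Tier3), giving (11, 15).
Firm B earns 20 sequentially versus 15 at the Nash outcome: better off.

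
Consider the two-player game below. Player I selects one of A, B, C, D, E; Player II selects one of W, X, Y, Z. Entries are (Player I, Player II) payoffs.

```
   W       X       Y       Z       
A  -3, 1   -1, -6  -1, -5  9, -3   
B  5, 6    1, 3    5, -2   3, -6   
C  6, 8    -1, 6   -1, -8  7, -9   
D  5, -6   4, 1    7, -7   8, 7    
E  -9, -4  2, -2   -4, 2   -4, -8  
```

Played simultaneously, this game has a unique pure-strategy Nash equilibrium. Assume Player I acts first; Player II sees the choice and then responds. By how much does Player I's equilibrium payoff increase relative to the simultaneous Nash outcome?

Player II best-responds to each possible Player I move:
- A: Player II compares 1, -6, -5, -3 and picks W; Player I would get -3.
- B: Player II compares 6, 3, -2, -6 and picks W; Player I would get 5.
- C: Player II compares 8, 6, -8, -9 and picks W; Player I would get 6.
- D: Player II compares -6, 1, -7, 7 and picks Z; Player I would get 8.
- E: Player II compares -4, -2, 2, -8 and picks Y; Player I would get -4.
Maximizing over -3, 5, 6, 8, -4, Player I chooses D. Subgame-perfect outcome: (D, Z) with payoffs (8, 7).
For the simultaneous game, intersect best replies.
Player I's best replies: W→C; X→D; Y→D; Z→A.
Player II's best replies: A→W; B→W; C→W; D→Z; E→Y.
Only (C, W) has each player best-responding; Nash payoffs (6, 8).
Player I's commitment gain: 8 − 6 = 2.

2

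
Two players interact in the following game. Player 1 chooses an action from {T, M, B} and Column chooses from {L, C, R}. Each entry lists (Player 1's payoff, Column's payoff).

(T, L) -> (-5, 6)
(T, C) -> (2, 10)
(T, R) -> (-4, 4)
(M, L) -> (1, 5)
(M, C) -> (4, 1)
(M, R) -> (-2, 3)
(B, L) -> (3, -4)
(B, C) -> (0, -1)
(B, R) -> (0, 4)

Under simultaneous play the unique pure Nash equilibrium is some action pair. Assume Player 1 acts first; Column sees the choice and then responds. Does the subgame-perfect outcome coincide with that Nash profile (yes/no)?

Backward induction with Player 1 moving first.
- T: Column compares 6, 10, 4 and picks C; Player 1 would get 2.
- M: Column compares 5, 1, 3 and picks L; Player 1 would get 1.
- B: Column compares -4, -1, 4 and picks R; Player 1 would get 0.
Player 1's induced payoffs are 2, 1, 0, so Player 1 commits to T. Subgame-perfect outcome: (T, C) with payoffs (2, 10).
For the simultaneous game, intersect best replies.
Player 1's best replies: L→B; C→M; R→B.
Column's best replies: T→C; M→L; B→R.
Only (B, R) has each player best-responding; Nash payoffs (0, 4).
Sequential outcome (T, C) differs from the Nash profile (B, R).

no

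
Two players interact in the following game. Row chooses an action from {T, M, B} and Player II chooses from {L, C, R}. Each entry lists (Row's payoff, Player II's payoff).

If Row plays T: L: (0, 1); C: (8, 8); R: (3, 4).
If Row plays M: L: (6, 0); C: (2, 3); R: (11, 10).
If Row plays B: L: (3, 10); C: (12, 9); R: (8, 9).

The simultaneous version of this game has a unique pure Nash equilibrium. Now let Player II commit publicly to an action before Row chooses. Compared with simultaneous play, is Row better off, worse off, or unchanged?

Solve by backward induction (Player II leads).
- L: BR = M, leader payoff 0.
- C: BR = B, leader payoff 9.
- R: BR = M, leader payoff 10.
Player II's induced payoffs are 0, 9, 10, so Player II commits to R. Subgame-perfect outcome: (M, R) with payoffs (11, 10).
Now find the simultaneous Nash equilibrium.
Row's best replies: L→M; C→B; R→M.
Player II's best replies: T→C; M→R; B→L.
The unique mutual best reply is (M, R), giving (11, 10).
Row earns 11 sequentially versus 11 at the Nash outcome: unchanged.

unchanged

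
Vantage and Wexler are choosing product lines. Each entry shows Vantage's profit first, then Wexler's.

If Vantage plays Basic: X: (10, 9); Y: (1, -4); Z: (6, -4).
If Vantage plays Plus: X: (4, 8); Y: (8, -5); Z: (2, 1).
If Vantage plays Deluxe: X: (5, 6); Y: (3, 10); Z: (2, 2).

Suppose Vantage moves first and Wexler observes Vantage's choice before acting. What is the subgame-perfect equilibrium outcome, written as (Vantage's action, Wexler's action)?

Solve by backward induction (Vantage leads).
- Basic: BR = X, leader payoff 10.
- Plus: BR = X, leader payoff 4.
- Deluxe: BR = Y, leader payoff 3.
Vantage's induced payoffs are 10, 4, 3, so Vantage commits to Basic. Subgame-perfect outcome: (Basic, X) with payoffs (10, 9).

(Basic, X)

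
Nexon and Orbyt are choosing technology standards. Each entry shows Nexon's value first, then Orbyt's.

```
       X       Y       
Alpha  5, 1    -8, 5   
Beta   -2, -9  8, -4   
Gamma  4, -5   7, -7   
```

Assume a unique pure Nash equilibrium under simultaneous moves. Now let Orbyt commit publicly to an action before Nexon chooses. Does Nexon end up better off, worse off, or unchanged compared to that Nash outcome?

Nexon best-responds to each possible Orbyt move:
- X: Nexon compares 5, -2, 4 and picks Alpha; Orbyt would get 1.
- Y: Nexon compares -8, 8, 7 and picks Beta; Orbyt would get -4.
Orbyt's induced payoffs are 1, -4, so Orbyt commits to X. Subgame-perfect outcome: (Alpha, X) with payoffs (5, 1).
For the simultaneous game, intersect best replies.
Nexon's best replies: X→Alpha; Y→Beta.
Orbyt's best replies: Alpha→Y; Beta→Y; Gamma→X.
Only (Beta, Y) has each player best-responding; Nash payoffs (8, -4).
Nexon earns 5 sequentially versus 8 at the Nash outcome: worse off.

worse off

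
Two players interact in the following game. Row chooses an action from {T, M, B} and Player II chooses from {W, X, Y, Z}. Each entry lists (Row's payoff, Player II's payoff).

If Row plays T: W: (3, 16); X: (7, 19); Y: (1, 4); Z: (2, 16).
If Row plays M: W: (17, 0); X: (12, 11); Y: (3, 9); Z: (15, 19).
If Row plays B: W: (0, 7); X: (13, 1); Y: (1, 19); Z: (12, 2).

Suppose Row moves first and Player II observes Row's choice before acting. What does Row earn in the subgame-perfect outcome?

15

Solve by backward induction (Row leads).
- T → Player II plays X (best of 16, 19, 4, 16); Row gets 7.
- M → Player II plays Z (best of 0, 11, 9, 19); Row gets 15.
- B → Player II plays Y (best of 7, 1, 19, 2); Row gets 1.
Row's induced payoffs are 7, 15, 1, so Row commits to M. Subgame-perfect outcome: (M, Z) with payoffs (15, 19).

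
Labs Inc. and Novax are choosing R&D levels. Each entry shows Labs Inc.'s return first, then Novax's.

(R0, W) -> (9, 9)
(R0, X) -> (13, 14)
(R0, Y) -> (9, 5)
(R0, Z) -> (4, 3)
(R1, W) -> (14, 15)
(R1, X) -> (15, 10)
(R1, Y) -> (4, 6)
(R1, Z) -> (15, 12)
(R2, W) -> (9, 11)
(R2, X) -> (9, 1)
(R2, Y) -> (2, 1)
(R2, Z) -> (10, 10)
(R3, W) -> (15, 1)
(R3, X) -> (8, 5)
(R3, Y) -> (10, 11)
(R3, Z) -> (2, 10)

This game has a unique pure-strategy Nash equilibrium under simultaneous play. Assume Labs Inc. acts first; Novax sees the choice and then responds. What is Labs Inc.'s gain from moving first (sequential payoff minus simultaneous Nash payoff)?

Novax best-responds to each possible Labs Inc. move:
- R0: BR = X, leader payoff 13.
- R1: BR = W, leader payoff 14.
- R2: BR = W, leader payoff 9.
- R3: BR = Y, leader payoff 10.
Labs Inc.'s induced payoffs are 13, 14, 9, 10, so Labs Inc. commits to R1. Subgame-perfect outcome: (R1, W) with payoffs (14, 15).
Under simultaneous play:
Labs Inc.'s best replies: W→R3; X→R1; Y→R3; Z→R1.
Novax's best replies: R0→X; R1→W; R2→W; R3→Y.
The unique mutual best reply is (R3, Y), giving (10, 11).
Labs Inc.'s commitment gain: 14 − 10 = 4.

4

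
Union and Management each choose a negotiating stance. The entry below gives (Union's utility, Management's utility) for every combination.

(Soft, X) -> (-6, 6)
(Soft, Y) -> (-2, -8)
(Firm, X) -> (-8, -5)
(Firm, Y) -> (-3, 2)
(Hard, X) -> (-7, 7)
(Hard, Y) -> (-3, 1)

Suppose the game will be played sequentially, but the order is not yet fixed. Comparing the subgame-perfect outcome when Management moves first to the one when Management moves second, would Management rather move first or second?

first

If Union leads: Management's best replies are Soft→X, Firm→Y, Hard→X; Union's induced payoffs -6, -3, -7; outcome (Firm, Y), payoffs (-3, 2).
If Management leads: Union's best replies are X→Soft, Y→Soft; Management's induced payoffs 6, -8; outcome (Soft, X), payoffs (-6, 6).
Management gets 6 moving first and 2 moving second, so Management prefers to move first.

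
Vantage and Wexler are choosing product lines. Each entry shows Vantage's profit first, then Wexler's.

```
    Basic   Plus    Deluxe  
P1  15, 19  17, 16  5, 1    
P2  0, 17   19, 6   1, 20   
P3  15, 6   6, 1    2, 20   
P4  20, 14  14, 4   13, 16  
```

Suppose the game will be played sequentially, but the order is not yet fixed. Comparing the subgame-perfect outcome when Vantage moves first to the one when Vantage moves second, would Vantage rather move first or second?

If Vantage leads: Wexler's best replies are P1→Basic, P2→Deluxe, P3→Deluxe, P4→Deluxe; Vantage's induced payoffs 15, 1, 2, 13; outcome (P1, Basic), payoffs (15, 19).
If Wexler leads: Vantage's best replies are Basic→P4, Plus→P2, Deluxe→P4; Wexler's induced payoffs 14, 6, 16; outcome (P4, Deluxe), payoffs (13, 16).
Vantage gets 15 moving first and 13 moving second, so Vantage prefers to move first.

first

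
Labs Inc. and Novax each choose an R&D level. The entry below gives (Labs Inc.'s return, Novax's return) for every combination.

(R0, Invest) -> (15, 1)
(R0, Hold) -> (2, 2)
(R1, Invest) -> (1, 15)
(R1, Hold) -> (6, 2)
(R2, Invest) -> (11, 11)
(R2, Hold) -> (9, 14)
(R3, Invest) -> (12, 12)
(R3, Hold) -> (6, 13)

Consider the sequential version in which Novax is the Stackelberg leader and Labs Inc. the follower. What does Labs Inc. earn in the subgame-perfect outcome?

Backward induction with Novax moving first.
- Invest: BR = R0, leader payoff 1.
- Hold: BR = R2, leader payoff 14.
Among 1, 14, the best is 14 at Hold. Subgame-perfect outcome: (R2, Hold) with payoffs (9, 14).

9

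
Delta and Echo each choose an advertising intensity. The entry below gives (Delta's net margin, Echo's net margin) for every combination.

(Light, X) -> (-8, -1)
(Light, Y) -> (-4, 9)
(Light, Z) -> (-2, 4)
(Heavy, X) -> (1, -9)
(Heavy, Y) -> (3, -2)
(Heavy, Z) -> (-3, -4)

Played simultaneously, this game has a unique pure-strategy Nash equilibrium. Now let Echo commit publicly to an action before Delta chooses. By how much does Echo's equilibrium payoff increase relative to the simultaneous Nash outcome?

Backward induction with Echo moving first.
- X: Delta compares -8, 1 and picks Heavy; Echo would get -9.
- Y: Delta compares -4, 3 and picks Heavy; Echo would get -2.
- Z: Delta compares -2, -3 and picks Light; Echo would get 4.
Maximizing over -9, -2, 4, Echo chooses Z. Subgame-perfect outcome: (Light, Z) with payoffs (-2, 4).
Now find the simultaneous Nash equilibrium.
Delta's best replies: X→Heavy; Y→Heavy; Z→Light.
Echo's best replies: Light→Y; Heavy→Y.
Only (Heavy, Y) has each player best-responding; Nash payoffs (3, -2).
Echo's commitment gain: 4 − -2 = 6.

6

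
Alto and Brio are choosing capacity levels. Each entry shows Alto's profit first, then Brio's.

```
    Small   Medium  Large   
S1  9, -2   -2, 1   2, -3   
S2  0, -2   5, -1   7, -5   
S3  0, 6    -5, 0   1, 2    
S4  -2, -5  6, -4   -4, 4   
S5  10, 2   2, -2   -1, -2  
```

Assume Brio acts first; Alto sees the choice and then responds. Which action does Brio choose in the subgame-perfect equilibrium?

Small

Work backward from Alto's decision.
- Small → Alto plays S5 (best of 9, 0, 0, -2, 10); Brio gets 2.
- Medium → Alto plays S4 (best of -2, 5, -5, 6, 2); Brio gets -4.
- Large → Alto plays S2 (best of 2, 7, 1, -4, -1); Brio gets -5.
Among 2, -4, -5, the best is 2 at Small. Subgame-perfect outcome: (S5, Small) with payoffs (10, 2).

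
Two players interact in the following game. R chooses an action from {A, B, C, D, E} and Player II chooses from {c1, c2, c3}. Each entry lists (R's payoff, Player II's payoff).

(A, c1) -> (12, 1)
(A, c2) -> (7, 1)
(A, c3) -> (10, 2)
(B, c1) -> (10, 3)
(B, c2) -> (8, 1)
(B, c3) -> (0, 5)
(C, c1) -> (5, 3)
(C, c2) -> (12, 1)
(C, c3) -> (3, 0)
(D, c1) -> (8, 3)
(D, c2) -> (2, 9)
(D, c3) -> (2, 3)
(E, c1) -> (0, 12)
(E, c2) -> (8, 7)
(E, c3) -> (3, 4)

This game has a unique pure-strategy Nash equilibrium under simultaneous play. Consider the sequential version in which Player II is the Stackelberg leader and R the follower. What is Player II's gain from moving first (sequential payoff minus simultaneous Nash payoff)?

0

R best-responds to each possible Player II move:
- c1 → R plays A (best of 12, 10, 5, 8, 0); Player II gets 1.
- c2 → R plays C (best of 7, 8, 12, 2, 8); Player II gets 1.
- c3 → R plays A (best of 10, 0, 3, 2, 3); Player II gets 2.
Among 1, 1, 2, the best is 2 at c3. Subgame-perfect outcome: (A, c3) with payoffs (10, 2).
For the simultaneous game, intersect best replies.
R's best replies: c1→A; c2→C; c3→A.
Player II's best replies: A→c3; B→c3; C→c1; D→c2; E→c1.
Only (A, c3) has each player best-responding; Nash payoffs (10, 2).
Player II's commitment gain: 2 − 2 = 0.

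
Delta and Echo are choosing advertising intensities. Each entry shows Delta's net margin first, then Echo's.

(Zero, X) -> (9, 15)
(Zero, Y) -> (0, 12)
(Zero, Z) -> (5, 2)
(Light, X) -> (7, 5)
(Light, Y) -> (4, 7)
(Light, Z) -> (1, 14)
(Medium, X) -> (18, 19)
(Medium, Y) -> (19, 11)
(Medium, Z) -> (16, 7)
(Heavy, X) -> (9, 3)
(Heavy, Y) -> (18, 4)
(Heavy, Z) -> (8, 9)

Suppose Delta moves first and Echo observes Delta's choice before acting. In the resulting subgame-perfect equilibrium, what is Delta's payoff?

18

Backward induction with Delta moving first.
- Zero: BR = X, leader payoff 9.
- Light: BR = Z, leader payoff 1.
- Medium: BR = X, leader payoff 18.
- Heavy: BR = Z, leader payoff 8.
Maximizing over 9, 1, 18, 8, Delta chooses Medium. Subgame-perfect outcome: (Medium, X) with payoffs (18, 19).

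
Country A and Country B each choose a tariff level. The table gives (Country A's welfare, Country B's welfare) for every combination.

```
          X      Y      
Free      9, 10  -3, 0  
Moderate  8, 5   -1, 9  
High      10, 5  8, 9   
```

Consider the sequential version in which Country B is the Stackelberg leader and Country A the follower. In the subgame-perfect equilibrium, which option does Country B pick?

Y

Solve by backward induction (Country B leads).
- X: BR = High, leader payoff 5.
- Y: BR = High, leader payoff 9.
Among 5, 9, the best is 9 at Y. Subgame-perfect outcome: (High, Y) with payoffs (8, 9).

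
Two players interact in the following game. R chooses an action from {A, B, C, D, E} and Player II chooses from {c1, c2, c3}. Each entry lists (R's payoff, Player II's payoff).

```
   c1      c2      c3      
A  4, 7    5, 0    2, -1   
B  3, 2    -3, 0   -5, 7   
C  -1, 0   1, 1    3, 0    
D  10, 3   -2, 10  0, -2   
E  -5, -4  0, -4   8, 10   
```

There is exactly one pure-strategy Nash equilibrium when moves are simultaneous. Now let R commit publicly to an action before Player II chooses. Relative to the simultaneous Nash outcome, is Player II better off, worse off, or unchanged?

unchanged

Backward induction with R moving first.
- A: Player II compares 7, 0, -1 and picks c1; R would get 4.
- B: Player II compares 2, 0, 7 and picks c3; R would get -5.
- C: Player II compares 0, 1, 0 and picks c2; R would get 1.
- D: Player II compares 3, 10, -2 and picks c2; R would get -2.
- E: Player II compares -4, -4, 10 and picks c3; R would get 8.
Maximizing over 4, -5, 1, -2, 8, R chooses E. Subgame-perfect outcome: (E, c3) with payoffs (8, 10).
For the simultaneous game, intersect best replies.
R's best replies: c1→D; c2→A; c3→E.
Player II's best replies: A→c1; B→c3; C→c2; D→c2; E→c3.
Only (E, c3) has each player best-responding; Nash payoffs (8, 10).
Player II earns 10 sequentially versus 10 at the Nash outcome: unchanged.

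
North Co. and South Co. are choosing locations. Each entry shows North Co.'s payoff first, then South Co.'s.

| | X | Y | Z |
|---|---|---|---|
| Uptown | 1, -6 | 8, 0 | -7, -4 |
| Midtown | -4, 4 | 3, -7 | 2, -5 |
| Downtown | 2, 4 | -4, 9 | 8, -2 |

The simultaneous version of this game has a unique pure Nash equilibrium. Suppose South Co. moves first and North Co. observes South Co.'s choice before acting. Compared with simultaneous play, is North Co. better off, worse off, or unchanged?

worse off

North Co. best-responds to each possible South Co. move:
- X: BR = Downtown, leader payoff 4.
- Y: BR = Uptown, leader payoff 0.
- Z: BR = Downtown, leader payoff -2.
Maximizing over 4, 0, -2, South Co. chooses X. Subgame-perfect outcome: (Downtown, X) with payoffs (2, 4).
Now find the simultaneous Nash equilibrium.
North Co.'s best replies: X→Downtown; Y→Uptown; Z→Downtown.
South Co.'s best replies: Uptown→Y; Midtown→X; Downtown→Y.
The unique mutual best reply is (Uptown, Y), giving (8, 0).
North Co. earns 2 sequentially versus 8 at the Nash outcome: worse off.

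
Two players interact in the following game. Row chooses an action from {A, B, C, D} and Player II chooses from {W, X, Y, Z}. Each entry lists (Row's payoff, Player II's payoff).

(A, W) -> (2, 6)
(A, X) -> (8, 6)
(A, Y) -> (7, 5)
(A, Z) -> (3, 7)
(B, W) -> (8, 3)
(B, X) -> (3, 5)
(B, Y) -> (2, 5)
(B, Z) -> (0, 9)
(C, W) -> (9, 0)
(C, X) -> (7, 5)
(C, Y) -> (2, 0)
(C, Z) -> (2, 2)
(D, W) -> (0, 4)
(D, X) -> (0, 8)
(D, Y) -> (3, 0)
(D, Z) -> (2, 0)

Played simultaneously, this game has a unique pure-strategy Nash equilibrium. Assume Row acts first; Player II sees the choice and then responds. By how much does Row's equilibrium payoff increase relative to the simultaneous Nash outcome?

4

Backward induction with Row moving first.
- A → Player II plays Z (best of 6, 6, 5, 7); Row gets 3.
- B → Player II plays Z (best of 3, 5, 5, 9); Row gets 0.
- C → Player II plays X (best of 0, 5, 0, 2); Row gets 7.
- D → Player II plays X (best of 4, 8, 0, 0); Row gets 0.
Among 3, 0, 7, 0, the best is 7 at C. Subgame-perfect outcome: (C, X) with payoffs (7, 5).
For the simultaneous game, intersect best replies.
Row's best replies: W→C; X→A; Y→A; Z→A.
Player II's best replies: A→Z; B→Z; C→X; D→X.
The unique mutual best reply is (A, Z), giving (3, 7).
Row's commitment gain: 7 − 3 = 4.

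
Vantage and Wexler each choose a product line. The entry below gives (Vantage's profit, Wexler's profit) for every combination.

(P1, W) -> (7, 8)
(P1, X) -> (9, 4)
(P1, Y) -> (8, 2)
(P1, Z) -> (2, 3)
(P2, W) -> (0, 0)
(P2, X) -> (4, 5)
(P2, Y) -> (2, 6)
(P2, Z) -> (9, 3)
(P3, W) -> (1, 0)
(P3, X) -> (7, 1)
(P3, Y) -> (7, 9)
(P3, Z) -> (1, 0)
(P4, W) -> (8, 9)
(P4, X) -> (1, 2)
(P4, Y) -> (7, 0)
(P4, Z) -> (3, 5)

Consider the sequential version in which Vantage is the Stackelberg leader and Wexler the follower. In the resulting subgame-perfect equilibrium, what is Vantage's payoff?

Solve by backward induction (Vantage leads).
- P1: Wexler compares 8, 4, 2, 3 and picks W; Vantage would get 7.
- P2: Wexler compares 0, 5, 6, 3 and picks Y; Vantage would get 2.
- P3: Wexler compares 0, 1, 9, 0 and picks Y; Vantage would get 7.
- P4: Wexler compares 9, 2, 0, 5 and picks W; Vantage would get 8.
Vantage's induced payoffs are 7, 2, 7, 8, so Vantage commits to P4. Subgame-perfect outcome: (P4, W) with payoffs (8, 9).

8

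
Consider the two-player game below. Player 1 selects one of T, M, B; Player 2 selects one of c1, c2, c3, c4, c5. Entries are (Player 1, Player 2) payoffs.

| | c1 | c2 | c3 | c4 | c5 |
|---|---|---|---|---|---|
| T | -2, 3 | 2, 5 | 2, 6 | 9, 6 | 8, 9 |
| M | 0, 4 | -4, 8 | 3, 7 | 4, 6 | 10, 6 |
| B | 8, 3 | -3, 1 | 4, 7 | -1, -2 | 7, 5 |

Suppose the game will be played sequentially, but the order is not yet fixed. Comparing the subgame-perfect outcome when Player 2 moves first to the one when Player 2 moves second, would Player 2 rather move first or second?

If Player 1 leads: Player 2's best replies are T→c5, M→c2, B→c3; Player 1's induced payoffs 8, -4, 4; outcome (T, c5), payoffs (8, 9).
If Player 2 leads: Player 1's best replies are c1→B, c2→T, c3→B, c4→T, c5→M; Player 2's induced payoffs 3, 5, 7, 6, 6; outcome (B, c3), payoffs (4, 7).
Player 2 gets 7 moving first and 9 moving second, so Player 2 prefers to move second.

second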